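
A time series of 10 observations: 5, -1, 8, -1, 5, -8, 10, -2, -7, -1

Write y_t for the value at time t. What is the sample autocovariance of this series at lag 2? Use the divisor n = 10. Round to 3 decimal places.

7.612

Mean ȳ = (5 − 1 + 8 − 1 + 5 − 8 + 10 − 2 − 7 − 1)/10 = 0.8000
Σ_{t=1}^{8}(y_t−ȳ)(y_{t+2}−ȳ) = 76.1200
γ_2 = 76.1200 / 10 = 7.612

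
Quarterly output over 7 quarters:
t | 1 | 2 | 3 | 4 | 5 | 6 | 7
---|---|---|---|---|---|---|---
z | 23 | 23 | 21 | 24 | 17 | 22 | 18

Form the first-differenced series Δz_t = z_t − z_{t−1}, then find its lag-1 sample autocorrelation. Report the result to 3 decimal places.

First differences Δz: 0, -2, 3, -7, 5, -4
Mean of differences = -0.8333
Numerator Σ(Δz_t−Δz̄)(Δz_{t+1}−Δz̄) = -83.5278
Denominator Σ(Δz_t−Δz̄)² = 98.8333
r_1(Δz) = -83.5278 / 98.8333 = -0.845

-0.845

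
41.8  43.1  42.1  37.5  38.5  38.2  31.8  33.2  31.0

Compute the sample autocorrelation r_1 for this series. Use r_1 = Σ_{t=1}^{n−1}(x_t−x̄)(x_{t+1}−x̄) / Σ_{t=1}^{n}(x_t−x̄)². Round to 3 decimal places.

Mean x̄ = (41.8 + 43.1 + 42.1 + 37.5 + 38.5 + 38.2 + 31.8 + 33.2 + 31.0)/9 = 37.4667
Numerator Σ_{t=1}^{8}(x_t−x̄)(x_{t+1}−x̄) = 99.0722
Denominator Σ(x_t−x̄)² = 165.7200
r_1 = 99.0722 / 165.7200 = 0.598

0.598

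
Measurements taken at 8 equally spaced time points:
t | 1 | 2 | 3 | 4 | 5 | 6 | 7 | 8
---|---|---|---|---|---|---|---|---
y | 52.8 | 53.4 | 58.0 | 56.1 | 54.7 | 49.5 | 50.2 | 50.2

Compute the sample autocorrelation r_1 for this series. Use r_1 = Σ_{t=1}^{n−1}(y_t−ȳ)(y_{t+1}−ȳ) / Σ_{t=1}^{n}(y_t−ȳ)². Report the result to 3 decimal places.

0.518

Mean ȳ = (52.8 + 53.4 + 58.0 + 56.1 + 54.7 + 49.5 + 50.2 + 50.2)/8 = 53.1125
Deviations from mean: -0.3125, 0.2875, 4.8875, 2.9875, 1.5875, -3.6125, -2.9125, -2.9125
Σ(y_t−ȳ)(y_{t+1}−ȳ) = (-0.0898) + (1.4052) + (14.6014) + (4.7427) + (-5.7348) + (10.5214) + (8.4827) = 33.9286
Denominator Σ(y_t−ȳ)² = 65.5288
r_1 = 33.9286 / 65.5288 = 0.518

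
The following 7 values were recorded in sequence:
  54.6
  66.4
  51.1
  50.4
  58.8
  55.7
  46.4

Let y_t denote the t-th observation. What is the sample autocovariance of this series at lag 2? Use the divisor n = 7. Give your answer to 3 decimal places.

Mean ȳ = (54.6 + 66.4 + 51.1 + 50.4 + 58.8 + 55.7 + 46.4)/7 = 54.7714
Σ_{t=1}^{5}(y_t−ȳ)(y_{t+2}−ȳ) = -102.7788
γ_2 = -102.7788 / 7 = -14.683

-14.683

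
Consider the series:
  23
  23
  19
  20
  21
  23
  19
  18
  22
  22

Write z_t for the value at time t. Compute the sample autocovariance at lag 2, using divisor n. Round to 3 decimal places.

-1.900

Mean z̄ = (23 + 23 + 19 + 20 + 21 + 23 + 19 + 18 + 22 + 22)/10 = 21.0000
Σ_{t=1}^{8}(z_t−z̄)(z_{t+2}−z̄) = -19.0000
γ_2 = -19.0000 / 10 = -1.900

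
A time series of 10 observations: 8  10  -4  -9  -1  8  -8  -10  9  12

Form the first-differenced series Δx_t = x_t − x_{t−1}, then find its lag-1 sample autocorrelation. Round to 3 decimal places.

First differences Δx: 2, -14, -5, 8, 9, -16, -2, 19, 3
Mean of differences = 0.4444
Numerator Σ(Δx_t−Δx̄)(Δx_{t+1}−Δx̄) = -18.7531
Denominator Σ(Δx_t−Δx̄)² = 998.2222
r_1(Δx) = -18.7531 / 998.2222 = -0.019

-0.019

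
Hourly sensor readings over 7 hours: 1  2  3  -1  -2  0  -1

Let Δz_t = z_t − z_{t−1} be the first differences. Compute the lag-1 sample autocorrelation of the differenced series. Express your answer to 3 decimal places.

-0.162

First differences Δz: 1, 1, -4, -1, 2, -1
Mean of differences = -0.3333
Numerator Σ(Δz_t−Δz̄)(Δz_{t+1}−Δz̄) = -3.7778
Denominator Σ(Δz_t−Δz̄)² = 23.3333
r_1(Δz) = -3.7778 / 23.3333 = -0.162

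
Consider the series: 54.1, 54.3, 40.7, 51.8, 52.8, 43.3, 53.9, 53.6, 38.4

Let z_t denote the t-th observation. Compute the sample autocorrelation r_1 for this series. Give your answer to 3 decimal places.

-0.319

Mean z̄ = (54.1 + 54.3 + 40.7 + 51.8 + 52.8 + 43.3 + 53.9 + 53.6 + 38.4)/9 = 49.2111
Numerator Σ_{t=1}^{8}(z_t−z̄)(z_{t+1}−z̄) = -106.9768
Denominator Σ(z_t−z̄)² = 334.8889
r_1 = -106.9768 / 334.8889 = -0.319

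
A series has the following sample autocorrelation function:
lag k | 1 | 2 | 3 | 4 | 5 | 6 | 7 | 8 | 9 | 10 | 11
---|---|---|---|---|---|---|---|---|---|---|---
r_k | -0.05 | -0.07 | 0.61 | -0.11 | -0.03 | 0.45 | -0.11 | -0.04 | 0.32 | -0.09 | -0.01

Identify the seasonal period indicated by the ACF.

The largest autocorrelation is r_3 = 0.61, with weaker echoes at lags 6 (0.45) and 9 (0.32); the remaining lags stay at or below -0.01.
The dominant spike at lag 3 indicates a seasonal period of 3.

3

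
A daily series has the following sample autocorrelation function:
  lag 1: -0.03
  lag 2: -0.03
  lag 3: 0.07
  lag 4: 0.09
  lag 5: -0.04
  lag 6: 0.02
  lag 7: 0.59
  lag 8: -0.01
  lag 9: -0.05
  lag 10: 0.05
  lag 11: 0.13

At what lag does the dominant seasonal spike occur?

The largest autocorrelation is r_7 = 0.59; the remaining lags stay at or below 0.13.
The dominant spike at lag 7 indicates a seasonal period of 7.

7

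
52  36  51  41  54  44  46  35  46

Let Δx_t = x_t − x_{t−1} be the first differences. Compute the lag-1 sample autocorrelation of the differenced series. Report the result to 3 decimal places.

First differences Δx: -16, 15, -10, 13, -10, 2, -11, 11
Mean of differences = -0.7500
Numerator Σ(Δx_t−Δx̄)(Δx_{t+1}−Δx̄) = -814.3125
Denominator Σ(Δx_t−Δx̄)² = 1091.5000
r_1(Δx) = -814.3125 / 1091.5000 = -0.746

-0.746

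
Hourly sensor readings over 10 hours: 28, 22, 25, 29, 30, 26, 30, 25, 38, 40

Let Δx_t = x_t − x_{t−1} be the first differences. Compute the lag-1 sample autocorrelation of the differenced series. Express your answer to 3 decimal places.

-0.377

First differences Δx: -6, 3, 4, 1, -4, 4, -5, 13, 2
Mean of differences = 1.3333
Numerator Σ(Δx_t−Δx̄)(Δx_{t+1}−Δx̄) = -104.1111
Denominator Σ(Δx_t−Δx̄)² = 276.0000
r_1(Δx) = -104.1111 / 276.0000 = -0.377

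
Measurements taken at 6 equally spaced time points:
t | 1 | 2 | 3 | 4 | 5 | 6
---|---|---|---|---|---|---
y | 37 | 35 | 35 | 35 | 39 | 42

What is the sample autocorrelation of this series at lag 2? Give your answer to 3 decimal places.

Mean ȳ = (37 + 35 + 35 + 35 + 39 + 42)/6 = 37.1667
Numerator Σ_{t=1}^{4}(y_t−ȳ)(y_{t+2}−ȳ) = -9.3889
Denominator Σ(y_t−ȳ)² = 40.8333
r_2 = -9.3889 / 40.8333 = -0.230

-0.230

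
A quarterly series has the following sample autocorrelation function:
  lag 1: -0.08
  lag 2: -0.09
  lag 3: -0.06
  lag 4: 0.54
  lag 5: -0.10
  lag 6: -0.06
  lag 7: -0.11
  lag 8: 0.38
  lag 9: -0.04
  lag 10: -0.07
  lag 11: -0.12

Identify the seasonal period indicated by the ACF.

4

The largest autocorrelation is r_4 = 0.54, with a weaker echo at lag 8 (0.38); the remaining lags stay at or below -0.04.
The dominant spike at lag 4 indicates a seasonal period of 4.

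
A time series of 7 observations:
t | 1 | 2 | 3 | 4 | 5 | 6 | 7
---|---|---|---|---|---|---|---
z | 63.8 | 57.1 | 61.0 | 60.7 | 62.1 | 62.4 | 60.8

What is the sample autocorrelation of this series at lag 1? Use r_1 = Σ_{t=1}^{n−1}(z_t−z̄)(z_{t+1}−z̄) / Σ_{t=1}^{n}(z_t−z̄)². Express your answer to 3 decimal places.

-0.373

Mean z̄ = (63.8 + 57.1 + 61.0 + 60.7 + 62.1 + 62.4 + 60.8)/7 = 61.1286
Σ(z_t−z̄)(z_{t+1}−z̄) = (-10.7620) + (0.5180) + (0.0551) + (-0.4163) + (1.2351) + (-0.4178) = -9.7880
Denominator Σ(z_t−z̄)² = 26.2343
r_1 = -9.7880 / 26.2343 = -0.373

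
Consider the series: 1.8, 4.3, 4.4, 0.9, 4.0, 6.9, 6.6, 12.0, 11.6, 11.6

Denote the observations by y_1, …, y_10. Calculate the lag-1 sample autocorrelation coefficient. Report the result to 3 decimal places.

Mean ȳ = (1.8 + 4.3 + 4.4 + 0.9 + 4.0 + 6.9 + 6.6 + 12.0 + 11.6 + 11.6)/10 = 6.4100
Numerator Σ_{t=1}^{9}(y_t−ȳ)(y_{t+1}−ȳ) = 94.2449
Denominator Σ(y_t−ȳ)² = 151.3090
r_1 = 94.2449 / 151.3090 = 0.623

0.623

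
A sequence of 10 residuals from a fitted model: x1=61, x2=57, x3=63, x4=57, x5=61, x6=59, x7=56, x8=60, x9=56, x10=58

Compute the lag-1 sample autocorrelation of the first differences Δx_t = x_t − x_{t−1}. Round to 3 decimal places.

First differences Δx: -4, 6, -6, 4, -2, -3, 4, -4, 2
Mean of differences = -0.3333
Numerator Σ(Δx_t−Δx̄)(Δx_{t+1}−Δx̄) = -122.4444
Denominator Σ(Δx_t−Δx̄)² = 152.0000
r_1(Δx) = -122.4444 / 152.0000 = -0.806

-0.806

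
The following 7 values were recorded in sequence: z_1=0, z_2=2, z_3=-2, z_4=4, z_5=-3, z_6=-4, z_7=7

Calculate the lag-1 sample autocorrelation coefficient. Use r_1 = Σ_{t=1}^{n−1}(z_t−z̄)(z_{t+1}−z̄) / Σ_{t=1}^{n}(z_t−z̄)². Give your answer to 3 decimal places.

-0.403

Mean z̄ = (0 + 2 − 2 + 4 − 3 − 4 + 7)/7 = 0.5714
Σ(z_t−z̄)(z_{t+1}−z̄) = (-0.8163) + (-3.6735) + (-8.8163) + (-12.2449) + (16.3265) + (-29.3878) = -38.6122
Denominator Σ(z_t−z̄)² = 95.7143
r_1 = -38.6122 / 95.7143 = -0.403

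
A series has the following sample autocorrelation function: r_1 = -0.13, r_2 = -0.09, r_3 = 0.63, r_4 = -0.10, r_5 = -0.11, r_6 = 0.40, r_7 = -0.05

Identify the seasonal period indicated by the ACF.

The largest autocorrelation is r_3 = 0.63, with a weaker echo at lag 6 (0.40); the remaining lags stay at or below -0.05.
The dominant spike at lag 3 indicates a seasonal period of 3.

3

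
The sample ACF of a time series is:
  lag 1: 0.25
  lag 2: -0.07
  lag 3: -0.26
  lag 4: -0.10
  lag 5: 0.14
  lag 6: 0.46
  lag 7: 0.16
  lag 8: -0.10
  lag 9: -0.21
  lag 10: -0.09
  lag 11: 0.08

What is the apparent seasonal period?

6

The largest autocorrelation is r_6 = 0.46; the remaining lags stay at or below 0.25.
The dominant spike at lag 6 indicates a seasonal period of 6.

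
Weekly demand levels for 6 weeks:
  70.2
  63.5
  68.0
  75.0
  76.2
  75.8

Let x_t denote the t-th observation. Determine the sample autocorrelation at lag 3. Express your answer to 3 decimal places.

-0.438

Mean x̄ = (70.2 + 63.5 + 68.0 + 75.0 + 76.2 + 75.8)/6 = 71.4500
Deviations from mean: -1.2500, -7.9500, -3.4500, 3.5500, 4.7500, 4.3500
Numerator Σ_{t=1}^{3}(x_t−x̄)(x_{t+3}−x̄) = -57.2075
Denominator Σ(x_t−x̄)² = 130.7550
r_3 = -57.2075 / 130.7550 = -0.438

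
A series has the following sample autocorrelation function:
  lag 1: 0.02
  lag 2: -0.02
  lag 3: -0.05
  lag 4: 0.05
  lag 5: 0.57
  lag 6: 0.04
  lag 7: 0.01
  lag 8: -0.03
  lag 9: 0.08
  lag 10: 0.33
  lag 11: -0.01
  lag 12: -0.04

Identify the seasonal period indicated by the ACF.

The largest autocorrelation is r_5 = 0.57, with a weaker echo at lag 10 (0.33); the remaining lags stay at or below 0.08.
The dominant spike at lag 5 indicates a seasonal period of 5.

5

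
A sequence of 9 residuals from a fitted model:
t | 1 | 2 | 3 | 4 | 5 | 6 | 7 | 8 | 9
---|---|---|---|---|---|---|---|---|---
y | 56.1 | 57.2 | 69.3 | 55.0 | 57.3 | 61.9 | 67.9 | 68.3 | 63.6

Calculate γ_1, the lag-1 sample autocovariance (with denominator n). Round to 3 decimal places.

Mean ȳ = (56.1 + 57.2 + 69.3 + 55.0 + 57.3 + 61.9 + 67.9 + 68.3 + 63.6)/9 = 61.8444
Σ_{t=1}^{8}(y_t−ȳ)(y_{t+1}−ȳ) = 22.6369
γ_1 = 22.6369 / 9 = 2.515

2.515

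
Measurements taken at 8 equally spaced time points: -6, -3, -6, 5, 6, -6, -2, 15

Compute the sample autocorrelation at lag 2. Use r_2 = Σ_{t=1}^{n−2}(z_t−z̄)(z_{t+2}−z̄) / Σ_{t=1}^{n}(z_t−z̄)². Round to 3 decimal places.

-0.362

Mean z̄ = (-6 − 3 − 6 + 5 + 6 − 6 − 2 + 15)/8 = 0.3750
Σ(z_t−z̄)(z_{t+2}−z̄) = (40.6406) + (-15.6094) + (-35.8594) + (-29.4844) + (-13.3594) + (-93.2344) = -146.9063
Denominator Σ(z_t−z̄)² = 405.8750
r_2 = -146.9063 / 405.8750 = -0.362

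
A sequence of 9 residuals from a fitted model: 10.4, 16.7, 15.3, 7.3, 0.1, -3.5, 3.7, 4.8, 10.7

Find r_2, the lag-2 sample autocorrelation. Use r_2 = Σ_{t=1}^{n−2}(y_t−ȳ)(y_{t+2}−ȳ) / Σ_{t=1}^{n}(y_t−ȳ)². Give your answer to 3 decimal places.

Mean ȳ = (10.4 + 16.7 + 15.3 + 7.3 + 0.1 − 3.5 + 3.7 + 4.8 + 10.7)/9 = 7.2778
Σ(y_t−ȳ)(y_{t+2}−ȳ) = (25.0472) + (0.2094) + (-57.5817) + (-0.2395) + (25.6805) + (26.7049) + (-12.2440) = 7.5768
Denominator Σ(y_t−ȳ)² = 361.2156
r_2 = 7.5768 / 361.2156 = 0.021

0.021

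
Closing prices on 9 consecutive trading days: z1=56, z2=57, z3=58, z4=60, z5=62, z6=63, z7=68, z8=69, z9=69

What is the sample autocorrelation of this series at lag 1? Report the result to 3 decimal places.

Mean z̄ = (56 + 57 + 58 + 60 + 62 + 63 + 68 + 69 + 69)/9 = 62.4444
Numerator Σ_{t=1}^{8}(z_t−z̄)(z_{t+1}−z̄) = 153.4691
Denominator Σ(z_t−z̄)² = 214.2222
r_1 = 153.4691 / 214.2222 = 0.716

0.716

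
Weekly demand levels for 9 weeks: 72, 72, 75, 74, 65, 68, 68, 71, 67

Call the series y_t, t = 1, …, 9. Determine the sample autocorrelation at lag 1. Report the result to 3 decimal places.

0.243

Mean ȳ = (72 + 72 + 75 + 74 + 65 + 68 + 68 + 71 + 67)/9 = 70.2222
Numerator Σ_{t=1}^{8}(y_t−ȳ)(y_{t+1}−ȳ) = 22.2840
Denominator Σ(y_t−ȳ)² = 91.5556
r_1 = 22.2840 / 91.5556 = 0.243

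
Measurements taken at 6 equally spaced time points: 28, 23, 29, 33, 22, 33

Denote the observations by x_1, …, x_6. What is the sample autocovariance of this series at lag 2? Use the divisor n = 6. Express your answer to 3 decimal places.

-1.000

Mean x̄ = (28 + 23 + 29 + 33 + 22 + 33)/6 = 28.0000
Σ_{t=1}^{4}(x_t−x̄)(x_{t+2}−x̄) = -6.0000
γ_2 = -6.0000 / 6 = -1.000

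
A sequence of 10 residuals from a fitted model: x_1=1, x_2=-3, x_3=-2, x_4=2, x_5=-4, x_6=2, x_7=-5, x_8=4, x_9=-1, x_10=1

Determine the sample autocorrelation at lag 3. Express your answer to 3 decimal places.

Mean x̄ = (1 − 3 − 2 + 2 − 4 + 2 − 5 + 4 − 1 + 1)/10 = -0.5000
Σ(x_t−x̄)(x_{t+3}−x̄) = (3.7500) + (8.7500) + (-3.7500) + (-11.2500) + (-15.7500) + (-1.2500) + (-6.7500) = -26.2500
Denominator Σ(x_t−x̄)² = 78.5000
r_3 = -26.2500 / 78.5000 = -0.334

-0.334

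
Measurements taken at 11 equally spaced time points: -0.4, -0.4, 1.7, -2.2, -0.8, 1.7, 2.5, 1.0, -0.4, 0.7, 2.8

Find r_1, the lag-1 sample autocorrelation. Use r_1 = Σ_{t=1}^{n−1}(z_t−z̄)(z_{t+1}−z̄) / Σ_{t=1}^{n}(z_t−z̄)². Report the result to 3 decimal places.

0.072

Mean z̄ = (-0.4 − 0.4 + 1.7 − 2.2 − 0.8 + 1.7 + 2.5 + 1.0 − 0.4 + 0.7 + 2.8)/11 = 0.5636
Numerator Σ_{t=1}^{10}(z_t−z̄)(z_{t+1}−z̄) = 1.7105
Denominator Σ(z_t−z̄)² = 23.8255
r_1 = 1.7105 / 23.8255 = 0.072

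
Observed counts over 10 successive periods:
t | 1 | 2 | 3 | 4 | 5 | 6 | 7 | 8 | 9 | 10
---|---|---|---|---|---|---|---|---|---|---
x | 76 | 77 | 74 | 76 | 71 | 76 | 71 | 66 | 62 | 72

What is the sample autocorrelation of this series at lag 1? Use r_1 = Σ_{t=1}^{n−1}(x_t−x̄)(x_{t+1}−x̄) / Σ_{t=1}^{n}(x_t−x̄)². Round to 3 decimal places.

Mean x̄ = (76 + 77 + 74 + 76 + 71 + 76 + 71 + 66 + 62 + 72)/10 = 72.1000
Numerator Σ_{t=1}^{9}(x_t−x̄)(x_{t+1}−x̄) = 92.2900
Denominator Σ(x_t−x̄)² = 214.9000
r_1 = 92.2900 / 214.9000 = 0.429

0.429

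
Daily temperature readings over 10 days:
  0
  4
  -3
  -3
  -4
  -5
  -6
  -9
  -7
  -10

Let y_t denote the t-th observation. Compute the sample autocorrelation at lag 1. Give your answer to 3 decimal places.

Mean ȳ = (0 + 4 − 3 − 3 − 4 − 5 − 6 − 9 − 7 − 10)/10 = -4.3000
Numerator Σ_{t=1}^{9}(y_t−ȳ)(y_{t+1}−ȳ) = 85.6100
Denominator Σ(y_t−ȳ)² = 156.1000
r_1 = 85.6100 / 156.1000 = 0.548

0.548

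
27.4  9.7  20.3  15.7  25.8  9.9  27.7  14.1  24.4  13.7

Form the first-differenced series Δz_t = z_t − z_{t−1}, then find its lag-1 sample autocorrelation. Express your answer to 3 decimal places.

-0.797

First differences Δz: -17.7, 10.6, -4.6, 10.1, -15.9, 17.8, -13.6, 10.3, -10.7
Mean of differences = -1.5222
Numerator Σ(Δz_t−Δz̄)(Δz_{t+1}−Δz̄) = -1198.7605
Denominator Σ(Δz_t−Δz̄)² = 1503.1556
r_1(Δz) = -1198.7605 / 1503.1556 = -0.797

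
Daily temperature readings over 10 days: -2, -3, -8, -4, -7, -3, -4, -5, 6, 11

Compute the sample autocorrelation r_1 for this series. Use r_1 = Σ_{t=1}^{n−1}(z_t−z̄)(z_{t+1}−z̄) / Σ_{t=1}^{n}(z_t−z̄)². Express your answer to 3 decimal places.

Mean z̄ = (-2 − 3 − 8 − 4 − 7 − 3 − 4 − 5 + 6 + 11)/10 = -1.9000
Numerator Σ_{t=1}^{9}(z_t−z̄)(z_{t+1}−z̄) = 122.1900
Denominator Σ(z_t−z̄)² = 312.9000
r_1 = 122.1900 / 312.9000 = 0.391

0.391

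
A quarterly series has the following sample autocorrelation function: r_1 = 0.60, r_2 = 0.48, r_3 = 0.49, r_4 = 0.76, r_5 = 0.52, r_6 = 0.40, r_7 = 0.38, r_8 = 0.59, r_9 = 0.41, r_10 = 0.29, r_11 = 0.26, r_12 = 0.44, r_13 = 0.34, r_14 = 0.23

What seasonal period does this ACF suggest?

4

The largest autocorrelation is r_4 = 0.76; the remaining lags stay at or below 0.60. The elevated value at lag 1 (0.60), dropping to 0.48 at lag 2, reflects decaying short-term dependence rather than seasonality.
The dominant spike at lag 4 indicates a seasonal period of 4.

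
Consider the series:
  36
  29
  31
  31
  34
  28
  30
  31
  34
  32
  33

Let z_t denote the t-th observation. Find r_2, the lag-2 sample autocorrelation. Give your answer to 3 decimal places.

-0.045

Mean z̄ = (36 + 29 + 31 + 31 + 34 + 28 + 30 + 31 + 34 + 32 + 33)/11 = 31.7273
Numerator Σ_{t=1}^{9}(z_t−z̄)(z_{t+2}−z̄) = -2.5124
Denominator Σ(z_t−z̄)² = 56.1818
r_2 = -2.5124 / 56.1818 = -0.045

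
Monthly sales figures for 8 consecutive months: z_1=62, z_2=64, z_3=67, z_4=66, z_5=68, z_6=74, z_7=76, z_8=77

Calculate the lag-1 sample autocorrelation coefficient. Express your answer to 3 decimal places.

0.619

Mean z̄ = (62 + 64 + 67 + 66 + 68 + 74 + 76 + 77)/8 = 69.2500
Deviations from mean: -7.2500, -5.2500, -2.2500, -3.2500, -1.2500, 4.7500, 6.7500, 7.7500
Σ(z_t−z̄)(z_{t+1}−z̄) = (38.0625) + (11.8125) + (7.3125) + (4.0625) + (-5.9375) + (32.0625) + (52.3125) = 139.6875
Denominator Σ(z_t−z̄)² = 225.5000
r_1 = 139.6875 / 225.5000 = 0.619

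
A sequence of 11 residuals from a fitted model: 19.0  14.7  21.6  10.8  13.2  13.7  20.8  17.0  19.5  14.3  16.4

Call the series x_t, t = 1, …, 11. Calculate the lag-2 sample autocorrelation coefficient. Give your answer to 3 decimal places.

Mean x̄ = (19.0 + 14.7 + 21.6 + 10.8 + 13.2 + 13.7 + 20.8 + 17.0 + 19.5 + 14.3 + 16.4)/11 = 16.4545
Numerator Σ_{t=1}^{9}(x_t−x̄)(x_{t+2}−x̄) = 18.0959
Denominator Σ(x_t−x̄)² = 119.2873
r_2 = 18.0959 / 119.2873 = 0.152

0.152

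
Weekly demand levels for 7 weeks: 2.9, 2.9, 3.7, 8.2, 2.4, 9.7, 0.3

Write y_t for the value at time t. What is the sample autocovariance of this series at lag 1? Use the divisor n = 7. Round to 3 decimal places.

-5.544

Mean ȳ = (2.9 + 2.9 + 3.7 + 8.2 + 2.4 + 9.7 + 0.3)/7 = 4.3000
Σ_{t=1}^{6}(y_t−ȳ)(y_{t+1}−ȳ) = -38.8100
γ_1 = -38.8100 / 7 = -5.544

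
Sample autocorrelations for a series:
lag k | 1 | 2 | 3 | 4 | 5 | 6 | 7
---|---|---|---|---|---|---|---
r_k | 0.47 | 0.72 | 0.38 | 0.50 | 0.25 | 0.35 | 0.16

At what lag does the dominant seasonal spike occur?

The largest autocorrelation is r_2 = 0.72, with a weaker echo at lag 4 (0.50); the remaining lags stay at or below 0.47.
The dominant spike at lag 2 indicates a seasonal period of 2.

2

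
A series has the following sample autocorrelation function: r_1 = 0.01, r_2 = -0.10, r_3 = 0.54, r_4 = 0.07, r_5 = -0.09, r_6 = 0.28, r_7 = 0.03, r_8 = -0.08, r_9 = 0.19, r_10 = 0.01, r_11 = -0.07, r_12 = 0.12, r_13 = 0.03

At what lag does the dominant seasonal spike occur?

3

The largest autocorrelation is r_3 = 0.54, with weaker echoes at lags 6 (0.28) and 9 (0.19); the remaining lags stay at or below 0.12.
The dominant spike at lag 3 indicates a seasonal period of 3.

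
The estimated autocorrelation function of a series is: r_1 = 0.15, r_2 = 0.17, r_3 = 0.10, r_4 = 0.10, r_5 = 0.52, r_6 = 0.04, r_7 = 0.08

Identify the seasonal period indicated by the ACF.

5

The largest autocorrelation is r_5 = 0.52; the remaining lags stay at or below 0.17.
The dominant spike at lag 5 indicates a seasonal period of 5.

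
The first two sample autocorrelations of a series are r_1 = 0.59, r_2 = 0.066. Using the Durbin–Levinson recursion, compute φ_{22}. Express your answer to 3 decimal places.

φ_{22} = (r_2 − r_1²) / (1 − r_1²)
r_1² = (0.59)² = 0.3481
Numerator = 0.066 − 0.3481 = -0.2821; denominator = 1 − 0.3481 = 0.6519
φ_{22} = -0.2821 / 0.6519 = -0.433

-0.433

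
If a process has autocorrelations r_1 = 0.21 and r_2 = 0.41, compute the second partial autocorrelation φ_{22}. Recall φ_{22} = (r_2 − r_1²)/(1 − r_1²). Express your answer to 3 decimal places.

φ_{22} = (r_2 − r_1²) / (1 − r_1²)
r_1² = (0.21)² = 0.0441
Numerator = 0.41 − 0.0441 = 0.3659; denominator = 1 − 0.0441 = 0.9559
φ_{22} = 0.3659 / 0.9559 = 0.383

0.383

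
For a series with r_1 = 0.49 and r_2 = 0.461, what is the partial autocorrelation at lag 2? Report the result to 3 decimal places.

0.291

φ_{22} = (r_2 − r_1²) / (1 − r_1²)
r_1² = (0.49)² = 0.2401
Numerator = 0.461 − 0.2401 = 0.2209; denominator = 1 − 0.2401 = 0.7599
φ_{22} = 0.2209 / 0.7599 = 0.291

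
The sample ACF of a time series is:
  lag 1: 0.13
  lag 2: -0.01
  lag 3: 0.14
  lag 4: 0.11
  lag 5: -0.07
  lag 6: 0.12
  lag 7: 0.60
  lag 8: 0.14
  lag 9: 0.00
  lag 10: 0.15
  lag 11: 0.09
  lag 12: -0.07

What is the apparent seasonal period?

7

The largest autocorrelation is r_7 = 0.60; the remaining lags stay at or below 0.15.
The dominant spike at lag 7 indicates a seasonal period of 7.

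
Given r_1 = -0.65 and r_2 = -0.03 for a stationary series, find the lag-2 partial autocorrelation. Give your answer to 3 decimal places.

-0.784

φ_{22} = (r_2 − r_1²) / (1 − r_1²)
r_1² = (-0.65)² = 0.4225
Numerator = -0.03 − 0.4225 = -0.4525; denominator = 1 − 0.4225 = 0.5775
φ_{22} = -0.4525 / 0.5775 = -0.784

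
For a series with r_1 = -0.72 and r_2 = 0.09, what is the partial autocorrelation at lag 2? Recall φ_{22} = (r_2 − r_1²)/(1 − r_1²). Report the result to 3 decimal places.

-0.890

φ_{22} = (r_2 − r_1²) / (1 − r_1²)
r_1² = (-0.72)² = 0.5184
Numerator = 0.09 − 0.5184 = -0.4284; denominator = 1 − 0.5184 = 0.4816
φ_{22} = -0.4284 / 0.4816 = -0.890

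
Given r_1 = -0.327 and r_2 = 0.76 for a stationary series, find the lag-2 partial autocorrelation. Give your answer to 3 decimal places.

φ_{22} = (r_2 − r_1²) / (1 − r_1²)
r_1² = (-0.327)² = 0.106929
Numerator = 0.76 − 0.1069 = 0.6531; denominator = 1 − 0.1069 = 0.8931
φ_{22} = 0.6531 / 0.8931 = 0.731

0.731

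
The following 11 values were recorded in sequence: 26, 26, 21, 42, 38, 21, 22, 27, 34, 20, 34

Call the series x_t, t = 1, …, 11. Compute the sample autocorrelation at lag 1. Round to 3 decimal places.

Mean x̄ = (26 + 26 + 21 + 42 + 38 + 21 + 22 + 27 + 34 + 20 + 34)/11 = 28.2727
Numerator Σ_{t=1}^{10}(x_t−x̄)(x_{t+1}−x̄) = -63.8017
Denominator Σ(x_t−x̄)² = 574.1818
r_1 = -63.8017 / 574.1818 = -0.111

-0.111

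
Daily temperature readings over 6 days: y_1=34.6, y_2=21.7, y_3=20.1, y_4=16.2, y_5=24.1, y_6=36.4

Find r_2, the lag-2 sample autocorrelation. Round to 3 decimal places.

Mean ȳ = (34.6 + 21.7 + 20.1 + 16.2 + 24.1 + 36.4)/6 = 25.5167
Deviations from mean: 9.0833, -3.8167, -5.4167, -9.3167, -1.4167, 10.8833
Σ(y_t−ȳ)(y_{t+2}−ȳ) = (-49.2014) + (35.5586) + (7.6736) + (-101.3964) = -107.3656
Denominator Σ(y_t−ȳ)² = 333.6683
r_2 = -107.3656 / 333.6683 = -0.322

-0.322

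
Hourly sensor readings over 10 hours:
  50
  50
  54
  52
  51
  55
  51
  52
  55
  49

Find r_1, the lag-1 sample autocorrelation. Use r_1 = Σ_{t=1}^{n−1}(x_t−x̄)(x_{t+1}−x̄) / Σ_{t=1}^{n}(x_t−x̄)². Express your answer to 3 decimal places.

-0.357

Mean x̄ = (50 + 50 + 54 + 52 + 51 + 55 + 51 + 52 + 55 + 49)/10 = 51.9000
Numerator Σ_{t=1}^{9}(x_t−x̄)(x_{t+1}−x̄) = -14.6100
Denominator Σ(x_t−x̄)² = 40.9000
r_1 = -14.6100 / 40.9000 = -0.357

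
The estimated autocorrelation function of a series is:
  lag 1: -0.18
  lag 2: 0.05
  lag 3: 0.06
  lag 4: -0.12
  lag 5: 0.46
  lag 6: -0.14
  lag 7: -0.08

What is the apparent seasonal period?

The largest autocorrelation is r_5 = 0.46; the remaining lags stay at or below 0.06.
The dominant spike at lag 5 indicates a seasonal period of 5.

5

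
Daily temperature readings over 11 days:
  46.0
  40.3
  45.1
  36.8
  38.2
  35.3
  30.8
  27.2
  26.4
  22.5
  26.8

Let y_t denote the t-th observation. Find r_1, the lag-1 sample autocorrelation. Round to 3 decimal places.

Mean ȳ = (46.0 + 40.3 + 45.1 + 36.8 + 38.2 + 35.3 + 30.8 + 27.2 + 26.4 + 22.5 + 26.8)/11 = 34.1273
Numerator Σ_{t=1}^{10}(y_t−ȳ)(y_{t+1}−ȳ) = 433.7265
Denominator Σ(y_t−ȳ)² = 632.2218
r_1 = 433.7265 / 632.2218 = 0.686

0.686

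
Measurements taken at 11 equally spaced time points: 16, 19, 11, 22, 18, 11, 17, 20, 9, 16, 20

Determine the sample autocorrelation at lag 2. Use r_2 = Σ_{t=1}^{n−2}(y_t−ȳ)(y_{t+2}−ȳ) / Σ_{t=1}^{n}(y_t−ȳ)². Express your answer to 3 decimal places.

Mean ȳ = (16 + 19 + 11 + 22 + 18 + 11 + 17 + 20 + 9 + 16 + 20)/11 = 16.2727
Numerator Σ_{t=1}^{9}(y_t−ȳ)(y_{t+2}−ȳ) = -74.0579
Denominator Σ(y_t−ȳ)² = 180.1818
r_2 = -74.0579 / 180.1818 = -0.411

-0.411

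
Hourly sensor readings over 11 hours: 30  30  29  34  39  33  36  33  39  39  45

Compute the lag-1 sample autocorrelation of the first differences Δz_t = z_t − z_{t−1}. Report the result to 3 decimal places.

First differences Δz: 0, -1, 5, 5, -6, 3, -3, 6, 0, 6
Mean of differences = 1.5000
Numerator Σ(Δz_t−Δz̄)(Δz_{t+1}−Δz̄) = -70.7500
Denominator Σ(Δz_t−Δz̄)² = 154.5000
r_1(Δz) = -70.7500 / 154.5000 = -0.458

-0.458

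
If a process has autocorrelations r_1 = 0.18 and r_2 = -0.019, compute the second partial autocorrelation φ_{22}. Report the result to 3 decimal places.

φ_{22} = (r_2 − r_1²) / (1 − r_1²)
r_1² = (0.18)² = 0.0324
Numerator = -0.019 − 0.0324 = -0.0514; denominator = 1 − 0.0324 = 0.9676
φ_{22} = -0.0514 / 0.9676 = -0.053

-0.053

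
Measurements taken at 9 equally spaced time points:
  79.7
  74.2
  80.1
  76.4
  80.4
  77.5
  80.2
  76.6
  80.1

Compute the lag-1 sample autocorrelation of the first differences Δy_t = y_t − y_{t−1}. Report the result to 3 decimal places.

First differences Δy: -5.5, 5.9, -3.7, 4.0, -2.9, 2.7, -3.6, 3.5
Mean of differences = 0.0500
Numerator Σ(Δy_t−Δȳ)(Δy_{t+1}−Δȳ) = -110.9525
Denominator Σ(Δy_t−Δȳ)² = 135.6400
r_1(Δy) = -110.9525 / 135.6400 = -0.818

-0.818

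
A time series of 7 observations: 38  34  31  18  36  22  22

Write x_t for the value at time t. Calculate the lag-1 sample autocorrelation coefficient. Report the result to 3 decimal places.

Mean x̄ = (38 + 34 + 31 + 18 + 36 + 22 + 22)/7 = 28.7143
Deviations from mean: 9.2857, 5.2857, 2.2857, -10.7143, 7.2857, -6.7143, -6.7143
Σ(x_t−x̄)(x_{t+1}−x̄) = (49.0816) + (12.0816) + (-24.4898) + (-78.0612) + (-48.9184) + (45.0816) = -45.2245
Denominator Σ(x_t−x̄)² = 377.4286
r_1 = -45.2245 / 377.4286 = -0.120

-0.120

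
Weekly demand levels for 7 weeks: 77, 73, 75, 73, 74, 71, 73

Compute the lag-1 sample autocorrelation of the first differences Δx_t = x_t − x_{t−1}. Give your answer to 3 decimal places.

-0.701

First differences Δx: -4, 2, -2, 1, -3, 2
Mean of differences = -0.6667
Numerator Σ(Δx_t−Δx̄)(Δx_{t+1}−Δx̄) = -24.7778
Denominator Σ(Δx_t−Δx̄)² = 35.3333
r_1(Δx) = -24.7778 / 35.3333 = -0.701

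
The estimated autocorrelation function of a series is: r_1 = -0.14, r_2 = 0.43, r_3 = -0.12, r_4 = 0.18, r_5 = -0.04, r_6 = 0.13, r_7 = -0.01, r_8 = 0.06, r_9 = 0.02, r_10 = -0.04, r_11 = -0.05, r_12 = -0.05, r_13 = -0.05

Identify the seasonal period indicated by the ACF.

2

The largest autocorrelation is r_2 = 0.43, with a weaker echo at lag 4 (0.18); the remaining lags stay at or below 0.13.
The dominant spike at lag 2 indicates a seasonal period of 2.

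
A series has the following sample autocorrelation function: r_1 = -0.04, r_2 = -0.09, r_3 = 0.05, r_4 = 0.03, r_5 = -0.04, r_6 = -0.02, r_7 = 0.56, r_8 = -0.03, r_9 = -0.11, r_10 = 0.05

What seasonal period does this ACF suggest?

The largest autocorrelation is r_7 = 0.56; the remaining lags stay at or below 0.05.
The dominant spike at lag 7 indicates a seasonal period of 7.

7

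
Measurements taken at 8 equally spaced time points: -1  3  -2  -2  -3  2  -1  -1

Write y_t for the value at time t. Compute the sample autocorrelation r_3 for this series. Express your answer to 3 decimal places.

-0.345

Mean ȳ = (-1 + 3 − 2 − 2 − 3 + 2 − 1 − 1)/8 = -0.6250
Deviations from mean: -0.3750, 3.6250, -1.3750, -1.3750, -2.3750, 2.6250, -0.3750, -0.3750
Numerator Σ_{t=1}^{5}(y_t−ȳ)(y_{t+3}−ȳ) = -10.2969
Denominator Σ(y_t−ȳ)² = 29.8750
r_3 = -10.2969 / 29.8750 = -0.345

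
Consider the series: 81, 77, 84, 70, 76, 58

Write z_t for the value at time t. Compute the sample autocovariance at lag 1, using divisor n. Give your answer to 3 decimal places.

Mean z̄ = (81 + 77 + 84 + 70 + 76 + 58)/6 = 74.3333
Σ_{t=1}^{5}(z_t−z̄)(z_{t+1}−z̄) = -32.7778
γ_1 = -32.7778 / 6 = -5.463

-5.463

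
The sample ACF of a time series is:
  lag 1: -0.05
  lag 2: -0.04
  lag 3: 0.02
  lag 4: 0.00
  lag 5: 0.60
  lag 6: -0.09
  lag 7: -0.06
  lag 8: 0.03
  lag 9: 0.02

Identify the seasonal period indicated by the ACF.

The largest autocorrelation is r_5 = 0.60; the remaining lags stay at or below 0.03.
The dominant spike at lag 5 indicates a seasonal period of 5.

5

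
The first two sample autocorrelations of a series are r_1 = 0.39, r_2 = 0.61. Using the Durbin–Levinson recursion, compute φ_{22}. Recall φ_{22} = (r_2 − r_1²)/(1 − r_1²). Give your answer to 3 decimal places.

φ_{22} = (r_2 − r_1²) / (1 − r_1²)
r_1² = (0.39)² = 0.1521
Numerator = 0.61 − 0.1521 = 0.4579; denominator = 1 − 0.1521 = 0.8479
φ_{22} = 0.4579 / 0.8479 = 0.540

0.540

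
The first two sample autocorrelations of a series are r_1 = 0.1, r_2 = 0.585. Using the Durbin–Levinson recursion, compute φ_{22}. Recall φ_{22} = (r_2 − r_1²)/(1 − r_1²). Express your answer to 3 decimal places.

φ_{22} = (r_2 − r_1²) / (1 − r_1²)
r_1² = (0.1)² = 0.01
Numerator = 0.585 − 0.0100 = 0.5750; denominator = 1 − 0.0100 = 0.9900
φ_{22} = 0.5750 / 0.9900 = 0.581

0.581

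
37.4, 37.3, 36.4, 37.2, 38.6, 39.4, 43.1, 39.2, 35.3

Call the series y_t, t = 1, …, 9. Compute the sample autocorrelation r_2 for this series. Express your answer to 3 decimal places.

Mean ȳ = (37.4 + 37.3 + 36.4 + 37.2 + 38.6 + 39.4 + 43.1 + 39.2 + 35.3)/9 = 38.2111
Σ(y_t−ȳ)(y_{t+2}−ȳ) = (1.4690) + (0.9212) + (-0.7043) + (-1.2021) + (1.9012) + (1.1757) + (-14.2321) = -10.6714
Denominator Σ(y_t−ȳ)² = 40.7089
r_2 = -10.6714 / 40.7089 = -0.262

-0.262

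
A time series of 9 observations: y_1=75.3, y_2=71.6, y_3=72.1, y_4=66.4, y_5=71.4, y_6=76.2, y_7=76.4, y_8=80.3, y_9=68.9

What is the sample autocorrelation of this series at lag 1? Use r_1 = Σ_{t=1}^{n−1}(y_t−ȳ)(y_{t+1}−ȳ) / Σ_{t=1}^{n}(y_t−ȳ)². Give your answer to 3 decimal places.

0.100

Mean ȳ = (75.3 + 71.6 + 72.1 + 66.4 + 71.4 + 76.2 + 76.4 + 80.3 + 68.9)/9 = 73.1778
Numerator Σ_{t=1}^{8}(y_t−ȳ)(y_{t+1}−ȳ) = 14.5540
Denominator Σ(y_t−ȳ)² = 145.7956
r_1 = 14.5540 / 145.7956 = 0.100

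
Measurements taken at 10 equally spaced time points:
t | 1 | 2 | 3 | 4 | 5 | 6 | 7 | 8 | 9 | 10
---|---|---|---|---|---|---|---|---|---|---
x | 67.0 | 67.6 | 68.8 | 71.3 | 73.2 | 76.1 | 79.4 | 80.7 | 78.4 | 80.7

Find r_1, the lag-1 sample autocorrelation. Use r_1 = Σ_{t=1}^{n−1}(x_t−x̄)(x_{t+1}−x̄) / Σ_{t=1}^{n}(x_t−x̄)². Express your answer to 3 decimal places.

Mean x̄ = (67.0 + 67.6 + 68.8 + 71.3 + 73.2 + 76.1 + 79.4 + 80.7 + 78.4 + 80.7)/10 = 74.3200
Numerator Σ_{t=1}^{9}(x_t−x̄)(x_{t+1}−x̄) = 197.8576
Denominator Σ(x_t−x̄)² = 266.6160
r_1 = 197.8576 / 266.6160 = 0.742

0.742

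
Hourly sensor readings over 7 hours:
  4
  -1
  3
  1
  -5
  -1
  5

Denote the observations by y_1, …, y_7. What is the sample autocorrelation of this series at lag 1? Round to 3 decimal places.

Mean ȳ = (4 − 1 + 3 + 1 − 5 − 1 + 5)/7 = 0.8571
Deviations from mean: 3.1429, -1.8571, 2.1429, 0.1429, -5.8571, -1.8571, 4.1429
Numerator Σ_{t=1}^{6}(y_t−ȳ)(y_{t+1}−ȳ) = -7.1633
Denominator Σ(y_t−ȳ)² = 72.8571
r_1 = -7.1633 / 72.8571 = -0.098

-0.098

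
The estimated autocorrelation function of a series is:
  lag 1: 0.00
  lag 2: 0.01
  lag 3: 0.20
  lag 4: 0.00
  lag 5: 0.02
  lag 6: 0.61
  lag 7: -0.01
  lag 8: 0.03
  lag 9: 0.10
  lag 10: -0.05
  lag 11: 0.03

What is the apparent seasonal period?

The largest autocorrelation is r_6 = 0.61; the remaining lags stay at or below 0.20.
The dominant spike at lag 6 indicates a seasonal period of 6.

6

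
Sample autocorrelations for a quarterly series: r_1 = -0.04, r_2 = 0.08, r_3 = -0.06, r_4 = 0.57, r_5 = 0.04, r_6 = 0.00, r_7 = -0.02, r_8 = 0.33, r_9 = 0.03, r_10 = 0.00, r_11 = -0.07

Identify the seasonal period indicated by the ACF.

The largest autocorrelation is r_4 = 0.57, with a weaker echo at lag 8 (0.33); the remaining lags stay at or below 0.08.
The dominant spike at lag 4 indicates a seasonal period of 4.

4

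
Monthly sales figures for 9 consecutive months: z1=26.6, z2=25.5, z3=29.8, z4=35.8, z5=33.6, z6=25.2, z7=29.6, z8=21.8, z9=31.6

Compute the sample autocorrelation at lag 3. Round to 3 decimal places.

Mean z̄ = (26.6 + 25.5 + 29.8 + 35.8 + 33.6 + 25.2 + 29.6 + 21.8 + 31.6)/9 = 28.8333
Σ(z_t−z̄)(z_{t+3}−z̄) = (-15.5589) + (-15.8889) + (-3.5122) + (5.3411) + (-33.5256) + (-10.0522) = -73.1967
Denominator Σ(z_t−z̄)² = 159.2000
r_3 = -73.1967 / 159.2000 = -0.460

-0.460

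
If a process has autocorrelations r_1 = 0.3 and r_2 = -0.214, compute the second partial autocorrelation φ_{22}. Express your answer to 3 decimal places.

-0.334

φ_{22} = (r_2 − r_1²) / (1 − r_1²)
r_1² = (0.3)² = 0.09
Numerator = -0.214 − 0.0900 = -0.3040; denominator = 1 − 0.0900 = 0.9100
φ_{22} = -0.3040 / 0.9100 = -0.334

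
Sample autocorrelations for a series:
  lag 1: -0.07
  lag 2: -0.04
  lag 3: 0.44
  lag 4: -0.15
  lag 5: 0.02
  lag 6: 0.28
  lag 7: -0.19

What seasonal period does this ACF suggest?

3

The largest autocorrelation is r_3 = 0.44, with a weaker echo at lag 6 (0.28); the remaining lags stay at or below 0.02.
The dominant spike at lag 3 indicates a seasonal period of 3.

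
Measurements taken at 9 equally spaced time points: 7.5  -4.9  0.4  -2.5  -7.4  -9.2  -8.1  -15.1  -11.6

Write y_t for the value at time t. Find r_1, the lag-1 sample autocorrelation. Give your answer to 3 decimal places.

Mean ȳ = (7.5 − 4.9 + 0.4 − 2.5 − 7.4 − 9.2 − 8.1 − 15.1 − 11.6)/9 = -5.6556
Numerator Σ_{t=1}^{8}(y_t−ȳ)(y_{t+1}−ȳ) = 122.1947
Denominator Σ(y_t−ȳ)² = 366.3822
r_1 = 122.1947 / 366.3822 = 0.334

0.334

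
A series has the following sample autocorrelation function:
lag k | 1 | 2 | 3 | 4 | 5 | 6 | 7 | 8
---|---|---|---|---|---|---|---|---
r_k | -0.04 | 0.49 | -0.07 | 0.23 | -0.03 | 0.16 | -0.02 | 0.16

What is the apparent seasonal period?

The largest autocorrelation is r_2 = 0.49, with weaker echoes at lags 4 (0.23), 6 (0.16) and 8 (0.16); the remaining lags stay at or below -0.02.
The dominant spike at lag 2 indicates a seasonal period of 2.

2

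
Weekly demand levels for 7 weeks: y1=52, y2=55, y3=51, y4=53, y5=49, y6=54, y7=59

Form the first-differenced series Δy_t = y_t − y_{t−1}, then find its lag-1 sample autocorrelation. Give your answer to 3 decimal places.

First differences Δy: 3, -4, 2, -4, 5, 5
Mean of differences = 1.1667
Numerator Σ(Δy_t−Δȳ)(Δy_{t+1}−Δȳ) = -23.1944
Denominator Σ(Δy_t−Δȳ)² = 86.8333
r_1(Δy) = -23.1944 / 86.8333 = -0.267

-0.267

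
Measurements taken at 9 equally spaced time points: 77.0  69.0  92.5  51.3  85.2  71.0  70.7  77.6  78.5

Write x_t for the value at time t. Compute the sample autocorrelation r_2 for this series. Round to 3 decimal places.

Mean x̄ = (77.0 + 69.0 + 92.5 + 51.3 + 85.2 + 71.0 + 70.7 + 77.6 + 78.5)/9 = 74.7556
Σ(x_t−x̄)(x_{t+2}−x̄) = (39.8264) + (134.9998) + (185.3309) + (88.0886) + (-42.3580) + (-10.6825) + (-15.1858) = 380.0194
Denominator Σ(x_t−x̄)² = 1064.9422
r_2 = 380.0194 / 1064.9422 = 0.357

0.357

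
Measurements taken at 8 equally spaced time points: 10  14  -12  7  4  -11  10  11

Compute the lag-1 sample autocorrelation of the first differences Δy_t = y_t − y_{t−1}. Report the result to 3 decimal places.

First differences Δy: 4, -26, 19, -3, -15, 21, 1
Mean of differences = 0.1429
Numerator Σ(Δy_t−Δȳ)(Δy_{t+1}−Δȳ) = -903.4490
Denominator Σ(Δy_t−Δȳ)² = 1728.8571
r_1(Δy) = -903.4490 / 1728.8571 = -0.523

-0.523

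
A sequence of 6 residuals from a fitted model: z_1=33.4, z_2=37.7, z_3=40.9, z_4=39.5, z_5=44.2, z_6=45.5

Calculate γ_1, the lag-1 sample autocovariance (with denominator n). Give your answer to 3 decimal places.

Mean z̄ = (33.4 + 37.7 + 40.9 + 39.5 + 44.2 + 45.5)/6 = 40.2000
Deviations: -6.8000, -2.5000, 0.7000, -0.7000, 4.0000, 5.3000
Σ_{t=1}^{5}(z_t−z̄)(z_{t+1}−z̄) = 33.1600
γ_1 = 33.1600 / 6 = 5.527

5.527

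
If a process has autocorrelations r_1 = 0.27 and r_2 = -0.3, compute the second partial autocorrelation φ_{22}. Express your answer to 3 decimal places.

φ_{22} = (r_2 − r_1²) / (1 − r_1²)
r_1² = (0.27)² = 0.0729
Numerator = -0.3 − 0.0729 = -0.3729; denominator = 1 − 0.0729 = 0.9271
φ_{22} = -0.3729 / 0.9271 = -0.402

-0.402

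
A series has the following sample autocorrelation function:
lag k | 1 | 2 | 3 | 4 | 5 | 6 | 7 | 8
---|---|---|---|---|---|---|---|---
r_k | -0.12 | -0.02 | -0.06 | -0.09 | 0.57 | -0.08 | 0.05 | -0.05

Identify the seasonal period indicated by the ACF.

The largest autocorrelation is r_5 = 0.57; the remaining lags stay at or below 0.05.
The dominant spike at lag 5 indicates a seasonal period of 5.

5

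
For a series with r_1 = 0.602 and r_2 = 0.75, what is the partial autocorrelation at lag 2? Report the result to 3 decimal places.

0.608

φ_{22} = (r_2 − r_1²) / (1 − r_1²)
r_1² = (0.602)² = 0.362404
Numerator = 0.75 − 0.3624 = 0.3876; denominator = 1 − 0.3624 = 0.6376
φ_{22} = 0.3876 / 0.6376 = 0.608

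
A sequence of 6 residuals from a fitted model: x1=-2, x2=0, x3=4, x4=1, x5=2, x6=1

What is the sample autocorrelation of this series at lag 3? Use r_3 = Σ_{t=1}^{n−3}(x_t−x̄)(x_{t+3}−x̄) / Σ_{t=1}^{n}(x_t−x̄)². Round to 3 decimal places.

-0.050

Mean x̄ = (-2 + 0 + 4 + 1 + 2 + 1)/6 = 1.0000
Σ(x_t−x̄)(x_{t+3}−x̄) = (0.0000) + (-1.0000) + (0.0000) = -1.0000
Denominator Σ(x_t−x̄)² = 20.0000
r_3 = -1.0000 / 20.0000 = -0.050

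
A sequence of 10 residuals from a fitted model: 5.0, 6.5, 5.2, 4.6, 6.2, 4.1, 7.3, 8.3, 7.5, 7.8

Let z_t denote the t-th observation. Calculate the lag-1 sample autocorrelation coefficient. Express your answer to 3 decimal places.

Mean z̄ = (5.0 + 6.5 + 5.2 + 4.6 + 6.2 + 4.1 + 7.3 + 8.3 + 7.5 + 7.8)/10 = 6.2500
Numerator Σ_{t=1}^{9}(z_t−z̄)(z_{t+1}−z̄) = 5.7425
Denominator Σ(z_t−z̄)² = 19.3450
r_1 = 5.7425 / 19.3450 = 0.297

0.297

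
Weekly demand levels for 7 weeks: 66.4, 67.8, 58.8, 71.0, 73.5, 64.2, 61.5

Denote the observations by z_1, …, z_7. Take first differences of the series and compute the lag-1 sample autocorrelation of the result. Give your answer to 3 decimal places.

First differences Δz: 1.4, -9.0, 12.2, 2.5, -9.3, -2.7
Mean of differences = -0.8167
Numerator Σ(Δz_t−Δz̄)(Δz_{t+1}−Δz̄) = -93.6469
Denominator Σ(Δz_t−Δz̄)² = 327.8283
r_1(Δz) = -93.6469 / 327.8283 = -0.286

-0.286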